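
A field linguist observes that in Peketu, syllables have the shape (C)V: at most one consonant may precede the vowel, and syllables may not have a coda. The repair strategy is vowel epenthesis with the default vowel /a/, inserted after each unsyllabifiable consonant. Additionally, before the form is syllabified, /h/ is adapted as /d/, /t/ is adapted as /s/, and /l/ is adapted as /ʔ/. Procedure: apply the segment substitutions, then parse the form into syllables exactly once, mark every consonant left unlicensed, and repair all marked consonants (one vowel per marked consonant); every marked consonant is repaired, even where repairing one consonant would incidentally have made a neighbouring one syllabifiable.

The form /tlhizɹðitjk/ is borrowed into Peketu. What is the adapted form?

saʔadizaɹaðisajaka

Substitution: /t/ → /s/, /l/ → /ʔ/, /h/ → /d/, giving /sʔdizɹðisjk/.
The consonants /s/, /ʔ/, /z/, /ɹ/, /s/, /j/, /k/ cannot be parsed into a legal (C)V syllable (no codas are permitted; onsets are limited to one consonant).
Each unlicensed consonant becomes the onset of a new syllable: /s/ → /sa/, /ʔ/ → /ʔa/, /z/ → /za/, /ɹ/ → /ɹa/, /s/ → /sa/, /j/ → /ja/, /k/ → /ka/.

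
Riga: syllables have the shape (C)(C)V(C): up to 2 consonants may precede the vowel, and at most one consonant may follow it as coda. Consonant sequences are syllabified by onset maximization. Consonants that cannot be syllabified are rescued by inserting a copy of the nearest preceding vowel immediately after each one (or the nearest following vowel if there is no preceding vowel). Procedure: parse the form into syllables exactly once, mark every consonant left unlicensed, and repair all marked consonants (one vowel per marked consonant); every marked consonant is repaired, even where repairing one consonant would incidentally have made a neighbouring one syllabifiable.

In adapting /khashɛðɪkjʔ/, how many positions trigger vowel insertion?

2

The unsyllabifiable consonants are /j/, /ʔ/; each receives one epenthetic vowel.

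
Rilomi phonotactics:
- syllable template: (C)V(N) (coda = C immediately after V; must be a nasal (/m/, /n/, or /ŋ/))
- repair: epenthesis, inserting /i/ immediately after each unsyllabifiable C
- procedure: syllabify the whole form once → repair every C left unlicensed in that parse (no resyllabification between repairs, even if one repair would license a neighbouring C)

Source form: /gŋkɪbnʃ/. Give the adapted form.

giŋikɪbiniʃi

Syllabifying with onset maximization leaves /g/, /ŋ/, /b/, /n/, /ʃ/ stranded (only a nasal (/m/, /n/, or /ŋ/) is licensed in coda position; onsets are limited to one consonant).
Epenthesis after each stranded consonant: /g/ → /gi/, /ŋ/ → /ŋi/, /b/ → /bi/, /n/ → /ni/, /ʃ/ → /ʃi/.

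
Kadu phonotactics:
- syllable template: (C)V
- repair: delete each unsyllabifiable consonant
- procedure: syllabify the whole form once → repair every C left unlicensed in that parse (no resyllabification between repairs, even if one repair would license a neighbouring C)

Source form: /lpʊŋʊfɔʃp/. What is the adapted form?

The consonants /l/, /ʃ/, /p/ cannot be parsed into a legal (C)V syllable (no codas are permitted; onsets are limited to one consonant).
Deleting the stranded consonants removes /l/, /ʃ/, /p/.

pʊŋʊfɔ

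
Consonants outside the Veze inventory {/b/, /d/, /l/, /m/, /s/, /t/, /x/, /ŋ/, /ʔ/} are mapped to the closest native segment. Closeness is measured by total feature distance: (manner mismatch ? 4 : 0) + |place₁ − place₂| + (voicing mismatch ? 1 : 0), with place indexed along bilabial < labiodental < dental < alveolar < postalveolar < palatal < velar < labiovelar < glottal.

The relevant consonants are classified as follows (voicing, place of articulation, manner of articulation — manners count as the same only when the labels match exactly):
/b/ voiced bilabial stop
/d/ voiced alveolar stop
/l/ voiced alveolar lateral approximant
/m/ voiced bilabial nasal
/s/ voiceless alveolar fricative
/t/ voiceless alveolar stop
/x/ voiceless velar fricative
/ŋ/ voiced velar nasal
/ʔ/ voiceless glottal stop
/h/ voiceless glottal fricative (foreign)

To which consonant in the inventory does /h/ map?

x

/x/ is closest: same manner (fricative), place distance 2 (glottal→velar), same voicing; total 2. Next closest is /ʔ/ at distance 4.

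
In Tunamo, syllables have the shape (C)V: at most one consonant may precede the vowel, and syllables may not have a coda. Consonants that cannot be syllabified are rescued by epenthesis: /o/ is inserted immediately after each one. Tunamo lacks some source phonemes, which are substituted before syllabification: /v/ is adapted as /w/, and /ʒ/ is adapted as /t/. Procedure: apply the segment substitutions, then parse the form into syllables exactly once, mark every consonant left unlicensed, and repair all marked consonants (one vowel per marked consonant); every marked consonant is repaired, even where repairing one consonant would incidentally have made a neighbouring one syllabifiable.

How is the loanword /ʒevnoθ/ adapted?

Substitution: /ʒ/ → /t/, /v/ → /w/, giving /tewnoθ/.
Under (C)V, the unsyllabifiable consonants are /w/, /θ/ (no codas are permitted; onsets are limited to one consonant).
Inserting the epenthetic vowel yields /w/ → /wo/, /θ/ → /θo/.

tewonoθo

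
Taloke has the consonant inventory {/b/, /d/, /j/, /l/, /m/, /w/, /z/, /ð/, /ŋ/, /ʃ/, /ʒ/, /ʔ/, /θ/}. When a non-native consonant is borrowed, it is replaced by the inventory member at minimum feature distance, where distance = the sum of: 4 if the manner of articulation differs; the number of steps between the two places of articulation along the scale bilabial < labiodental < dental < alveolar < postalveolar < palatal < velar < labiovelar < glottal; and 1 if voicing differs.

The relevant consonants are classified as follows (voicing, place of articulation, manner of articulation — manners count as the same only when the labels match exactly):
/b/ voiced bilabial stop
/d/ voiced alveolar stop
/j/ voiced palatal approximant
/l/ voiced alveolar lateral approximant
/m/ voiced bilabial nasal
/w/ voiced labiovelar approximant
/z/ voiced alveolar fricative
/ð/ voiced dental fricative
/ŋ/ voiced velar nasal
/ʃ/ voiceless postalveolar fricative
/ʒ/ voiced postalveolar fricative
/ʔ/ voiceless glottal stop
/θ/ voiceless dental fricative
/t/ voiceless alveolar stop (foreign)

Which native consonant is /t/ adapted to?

d

/d/ is closest: same manner (stop), place distance 0 (alveolar→alveolar), voicing differs (+1); total 1. Next closest is /b/ at distance 4.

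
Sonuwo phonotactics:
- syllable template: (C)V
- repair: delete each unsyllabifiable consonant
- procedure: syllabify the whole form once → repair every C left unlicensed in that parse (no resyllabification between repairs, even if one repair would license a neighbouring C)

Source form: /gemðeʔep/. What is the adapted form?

geðeʔe

Syllabifying with onset maximization leaves /m/, /p/ stranded (no codas are permitted; onsets are limited to one consonant).
Deletion applies to /m/, /p/.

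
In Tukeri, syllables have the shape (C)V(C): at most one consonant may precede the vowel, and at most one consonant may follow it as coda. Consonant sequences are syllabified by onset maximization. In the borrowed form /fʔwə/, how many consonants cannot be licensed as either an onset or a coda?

The consonants /f/, /ʔ/ cannot be parsed into a legal (C)V(C) syllable (at most one coda consonant is licensed; onsets are limited to one consonant).

2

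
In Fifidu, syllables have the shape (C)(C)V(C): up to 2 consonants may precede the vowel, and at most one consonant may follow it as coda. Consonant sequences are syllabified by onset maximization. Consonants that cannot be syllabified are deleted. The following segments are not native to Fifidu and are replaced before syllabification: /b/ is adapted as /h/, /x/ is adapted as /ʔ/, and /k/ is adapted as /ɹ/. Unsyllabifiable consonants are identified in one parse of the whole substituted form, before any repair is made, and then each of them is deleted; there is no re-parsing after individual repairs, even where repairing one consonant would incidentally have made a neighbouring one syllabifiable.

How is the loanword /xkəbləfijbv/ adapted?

Substitution: /x/ → /ʔ/, /k/ → /ɹ/, /b/ → /h/, giving /ʔɹəhləfijhv/.
Under (C)(C)V(C), the unsyllabifiable consonants are /h/, /v/ (at most one coda consonant is licensed; onsets may contain at most 2 consonants).
Deleting the stranded consonants removes /h/, /v/.

ʔɹəhləfij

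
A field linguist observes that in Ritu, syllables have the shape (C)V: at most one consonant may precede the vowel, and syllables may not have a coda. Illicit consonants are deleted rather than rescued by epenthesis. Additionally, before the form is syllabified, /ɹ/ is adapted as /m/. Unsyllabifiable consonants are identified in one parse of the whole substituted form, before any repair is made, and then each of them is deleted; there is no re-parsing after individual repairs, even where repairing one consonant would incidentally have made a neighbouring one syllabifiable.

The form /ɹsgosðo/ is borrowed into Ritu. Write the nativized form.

goðo

Substitution: /ɹ/ → /m/, giving /msgosðo/.
Syllabifying with onset maximization leaves /m/, /s/, /s/ stranded (no codas are permitted; onsets are limited to one consonant).
Each unlicensed consonant is deleted: /m/, /s/, /s/.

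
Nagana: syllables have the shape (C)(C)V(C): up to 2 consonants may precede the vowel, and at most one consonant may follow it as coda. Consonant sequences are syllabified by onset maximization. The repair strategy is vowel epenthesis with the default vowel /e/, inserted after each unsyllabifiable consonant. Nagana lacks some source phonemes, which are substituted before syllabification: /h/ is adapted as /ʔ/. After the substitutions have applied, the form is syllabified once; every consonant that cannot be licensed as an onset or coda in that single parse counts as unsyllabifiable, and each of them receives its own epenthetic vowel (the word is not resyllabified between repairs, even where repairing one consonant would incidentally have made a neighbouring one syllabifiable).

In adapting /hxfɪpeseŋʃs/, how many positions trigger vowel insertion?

After substitution the input is /ʔxfɪpeseŋʃs/.
The unsyllabifiable consonants are /ʔ/, /ʃ/, /s/; each receives one epenthetic vowel.

3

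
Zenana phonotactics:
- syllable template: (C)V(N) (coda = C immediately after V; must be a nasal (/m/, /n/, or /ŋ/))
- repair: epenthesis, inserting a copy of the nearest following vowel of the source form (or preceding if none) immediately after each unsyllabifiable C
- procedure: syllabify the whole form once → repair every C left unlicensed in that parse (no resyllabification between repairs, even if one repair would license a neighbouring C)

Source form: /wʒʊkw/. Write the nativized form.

The consonants /w/, /k/, /w/ cannot be parsed into a legal (C)V(N) syllable (only a nasal (/m/, /n/, or /ŋ/) is licensed in coda position; onsets are limited to one consonant).
Each unlicensed consonant becomes the onset of a new syllable: /w/ → /wʊ/, /k/ → /kʊ/, /w/ → /wʊ/.

wʊʒʊkʊwʊ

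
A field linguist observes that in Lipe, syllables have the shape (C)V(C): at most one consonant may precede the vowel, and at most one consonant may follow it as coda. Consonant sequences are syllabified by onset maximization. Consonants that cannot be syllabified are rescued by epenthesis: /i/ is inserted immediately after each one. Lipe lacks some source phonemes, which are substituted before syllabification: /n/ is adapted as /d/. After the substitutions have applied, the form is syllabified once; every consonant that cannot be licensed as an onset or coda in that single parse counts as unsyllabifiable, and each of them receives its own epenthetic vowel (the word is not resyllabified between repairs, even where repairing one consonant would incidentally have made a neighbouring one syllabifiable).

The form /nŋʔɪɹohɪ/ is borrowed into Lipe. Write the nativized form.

diŋiʔɪɹohɪ

Substitution: /n/ → /d/, giving /dŋʔɪɹohɪ/.
The consonants /d/, /ŋ/ cannot be parsed into a legal (C)V(C) syllable (at most one coda consonant is licensed; onsets are limited to one consonant).
Each unlicensed consonant becomes the onset of a new syllable: /d/ → /di/, /ŋ/ → /ŋi/.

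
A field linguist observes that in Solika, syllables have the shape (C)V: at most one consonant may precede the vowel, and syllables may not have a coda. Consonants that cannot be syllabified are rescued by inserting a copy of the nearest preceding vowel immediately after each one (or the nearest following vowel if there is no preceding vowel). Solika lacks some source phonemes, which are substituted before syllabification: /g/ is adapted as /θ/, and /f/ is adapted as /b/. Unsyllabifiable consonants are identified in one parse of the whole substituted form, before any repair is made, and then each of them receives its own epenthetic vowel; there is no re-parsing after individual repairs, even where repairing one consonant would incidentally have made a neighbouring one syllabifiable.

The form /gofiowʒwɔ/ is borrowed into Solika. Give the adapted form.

Substitution: /g/ → /θ/, /f/ → /b/, giving /θobiowʒwɔ/.
Under (C)V, the unsyllabifiable consonants are /w/, /ʒ/ (no codas are permitted; onsets are limited to one consonant).
Epenthesis after each stranded consonant: /w/ → /wo/, /ʒ/ → /ʒo/.

θobiowoʒowɔ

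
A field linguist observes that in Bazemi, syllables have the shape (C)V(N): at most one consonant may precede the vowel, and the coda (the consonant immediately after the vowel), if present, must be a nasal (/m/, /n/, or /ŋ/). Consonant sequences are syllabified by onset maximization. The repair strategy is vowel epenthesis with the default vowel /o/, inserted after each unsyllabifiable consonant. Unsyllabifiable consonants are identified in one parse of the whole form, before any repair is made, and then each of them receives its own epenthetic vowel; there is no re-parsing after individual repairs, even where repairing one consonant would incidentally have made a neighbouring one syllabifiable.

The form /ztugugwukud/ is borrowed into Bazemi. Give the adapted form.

The consonants /z/, /g/, /d/ cannot be parsed into a legal (C)V(N) syllable (only a nasal (/m/, /n/, or /ŋ/) is licensed in coda position; onsets are limited to one consonant).
Epenthesis after each stranded consonant: /z/ → /zo/, /g/ → /go/, /d/ → /do/.

zotugugowukudo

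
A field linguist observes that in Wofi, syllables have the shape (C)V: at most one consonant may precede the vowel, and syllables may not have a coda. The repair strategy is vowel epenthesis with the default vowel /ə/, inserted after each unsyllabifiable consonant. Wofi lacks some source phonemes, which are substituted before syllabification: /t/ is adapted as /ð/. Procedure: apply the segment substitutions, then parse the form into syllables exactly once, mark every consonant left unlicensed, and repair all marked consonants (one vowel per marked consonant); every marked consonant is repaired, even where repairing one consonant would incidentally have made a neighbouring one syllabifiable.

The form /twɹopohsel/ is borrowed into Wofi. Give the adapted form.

Substitution: /t/ → /ð/, giving /ðwɹopohsel/.
Under (C)V, the unsyllabifiable consonants are /ð/, /w/, /h/, /l/ (no codas are permitted; onsets are limited to one consonant).
Inserting the epenthetic vowel yields /ð/ → /ðə/, /w/ → /wə/, /h/ → /hə/, /l/ → /lə/.

ðəwəɹopohəselə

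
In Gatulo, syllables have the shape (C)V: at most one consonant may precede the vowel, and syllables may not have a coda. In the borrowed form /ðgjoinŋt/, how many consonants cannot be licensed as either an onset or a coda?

The consonants /ð/, /g/, /n/, /ŋ/, /t/ cannot be parsed into a legal (C)V syllable (no codas are permitted; onsets are limited to one consonant).

5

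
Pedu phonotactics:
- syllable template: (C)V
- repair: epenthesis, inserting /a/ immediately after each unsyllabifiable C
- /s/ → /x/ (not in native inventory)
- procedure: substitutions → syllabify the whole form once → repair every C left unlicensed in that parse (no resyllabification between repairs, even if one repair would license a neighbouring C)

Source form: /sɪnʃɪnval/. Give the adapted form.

xɪnaʃɪnavala

Substitution: /s/ → /x/, giving /xɪnʃɪnval/.
The consonants /n/, /n/, /l/ cannot be parsed into a legal (C)V syllable (no codas are permitted; onsets are limited to one consonant).
Inserting the epenthetic vowel yields /n/ → /na/, /n/ → /na/, /l/ → /la/.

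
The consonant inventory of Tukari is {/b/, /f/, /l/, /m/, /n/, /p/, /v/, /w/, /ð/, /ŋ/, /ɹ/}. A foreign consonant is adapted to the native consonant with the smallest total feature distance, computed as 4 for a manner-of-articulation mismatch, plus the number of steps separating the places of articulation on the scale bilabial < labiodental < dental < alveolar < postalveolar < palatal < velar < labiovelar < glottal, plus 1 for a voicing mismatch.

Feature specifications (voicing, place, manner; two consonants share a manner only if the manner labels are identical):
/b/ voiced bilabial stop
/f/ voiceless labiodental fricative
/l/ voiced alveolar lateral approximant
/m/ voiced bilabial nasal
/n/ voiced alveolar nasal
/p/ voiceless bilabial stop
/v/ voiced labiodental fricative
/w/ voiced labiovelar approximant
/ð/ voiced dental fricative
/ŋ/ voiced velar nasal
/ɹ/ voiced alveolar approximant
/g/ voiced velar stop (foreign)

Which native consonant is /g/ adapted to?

ŋ

/ŋ/ is closest: manner differs (stop→nasal, +4), place distance 0 (velar→velar), same voicing; total 4. Next closest is /w/ at distance 5.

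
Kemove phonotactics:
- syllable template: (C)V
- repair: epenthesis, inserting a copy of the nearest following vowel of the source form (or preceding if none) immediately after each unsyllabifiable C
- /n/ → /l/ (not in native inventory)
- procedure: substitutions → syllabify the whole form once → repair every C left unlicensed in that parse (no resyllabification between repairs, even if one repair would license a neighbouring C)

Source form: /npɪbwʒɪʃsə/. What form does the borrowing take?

Substitution: /n/ → /l/, giving /lpɪbwʒɪʃsə/.
Syllabifying with onset maximization leaves /l/, /b/, /w/, /ʃ/ stranded (no codas are permitted; onsets are limited to one consonant).
Each unlicensed consonant becomes the onset of a new syllable: /l/ → /lɪ/, /b/ → /bɪ/, /w/ → /wɪ/, /ʃ/ → /ʃə/.

lɪpɪbɪwɪʒɪʃəsə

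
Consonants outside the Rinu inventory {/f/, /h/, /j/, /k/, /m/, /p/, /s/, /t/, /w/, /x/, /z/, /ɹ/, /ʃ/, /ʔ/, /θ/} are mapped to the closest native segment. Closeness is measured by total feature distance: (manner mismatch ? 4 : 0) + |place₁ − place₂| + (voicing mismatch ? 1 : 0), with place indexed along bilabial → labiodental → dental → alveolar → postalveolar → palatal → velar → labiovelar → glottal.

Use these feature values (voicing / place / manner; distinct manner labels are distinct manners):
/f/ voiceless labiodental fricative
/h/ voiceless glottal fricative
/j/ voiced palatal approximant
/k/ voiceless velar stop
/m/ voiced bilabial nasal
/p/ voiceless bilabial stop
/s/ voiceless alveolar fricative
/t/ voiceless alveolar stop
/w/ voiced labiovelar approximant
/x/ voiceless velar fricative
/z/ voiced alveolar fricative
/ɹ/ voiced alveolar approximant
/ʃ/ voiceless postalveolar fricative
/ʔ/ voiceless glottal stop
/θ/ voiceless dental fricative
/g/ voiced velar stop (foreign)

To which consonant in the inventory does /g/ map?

/k/ is closest: same manner (stop), place distance 0 (velar→velar), voicing differs (+1); total 1. Next closest is /ʔ/ at distance 3.

k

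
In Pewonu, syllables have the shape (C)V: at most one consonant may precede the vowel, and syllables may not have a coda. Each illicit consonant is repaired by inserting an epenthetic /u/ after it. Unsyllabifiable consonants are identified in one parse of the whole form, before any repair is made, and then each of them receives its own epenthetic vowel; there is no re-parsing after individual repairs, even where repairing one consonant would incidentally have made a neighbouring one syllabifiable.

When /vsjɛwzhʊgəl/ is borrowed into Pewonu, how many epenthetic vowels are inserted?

The unsyllabifiable consonants are /v/, /s/, /w/, /z/, /l/; each receives one epenthetic vowel.

5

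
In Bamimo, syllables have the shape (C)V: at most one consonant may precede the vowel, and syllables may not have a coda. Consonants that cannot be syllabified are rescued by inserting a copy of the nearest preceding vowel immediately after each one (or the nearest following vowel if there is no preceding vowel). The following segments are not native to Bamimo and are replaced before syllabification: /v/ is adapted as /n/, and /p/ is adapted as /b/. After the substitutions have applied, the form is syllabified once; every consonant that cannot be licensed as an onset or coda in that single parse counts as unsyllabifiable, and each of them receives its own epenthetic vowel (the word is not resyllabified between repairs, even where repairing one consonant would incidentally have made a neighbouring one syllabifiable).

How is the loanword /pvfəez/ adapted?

bənəfəeze

Substitution: /p/ → /b/, /v/ → /n/, giving /bnfəez/.
Syllabifying with onset maximization leaves /b/, /n/, /z/ stranded (no codas are permitted; onsets are limited to one consonant).
Inserting the epenthetic vowel yields /b/ → /bə/, /n/ → /nə/, /z/ → /ze/.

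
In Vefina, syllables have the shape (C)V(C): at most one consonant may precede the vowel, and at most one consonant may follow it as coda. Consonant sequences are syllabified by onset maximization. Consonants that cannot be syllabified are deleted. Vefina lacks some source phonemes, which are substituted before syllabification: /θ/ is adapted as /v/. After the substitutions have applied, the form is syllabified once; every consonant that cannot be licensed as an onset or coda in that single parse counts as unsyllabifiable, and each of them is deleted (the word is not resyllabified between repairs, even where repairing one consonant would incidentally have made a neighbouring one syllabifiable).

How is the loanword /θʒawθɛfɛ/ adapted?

Substitution: /θ/ → /v/, giving /vʒawvɛfɛ/.
Under (C)V(C), the unsyllabifiable consonants are /v/ (at most one coda consonant is licensed; onsets are limited to one consonant).
Deletion applies to /v/.

ʒawvɛfɛ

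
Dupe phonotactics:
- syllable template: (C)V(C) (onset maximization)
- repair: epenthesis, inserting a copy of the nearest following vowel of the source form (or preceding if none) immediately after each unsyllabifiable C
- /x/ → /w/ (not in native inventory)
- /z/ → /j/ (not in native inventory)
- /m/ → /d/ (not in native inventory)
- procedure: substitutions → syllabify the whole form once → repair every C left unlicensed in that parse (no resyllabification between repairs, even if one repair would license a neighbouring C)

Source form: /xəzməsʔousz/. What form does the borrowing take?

wəjdəsʔousju

Substitution: /x/ → /w/, /z/ → /j/, /m/ → /d/, giving /wəjdəsʔousj/.
The consonants /j/ cannot be parsed into a legal (C)V(C) syllable (at most one coda consonant is licensed; onsets are limited to one consonant).
Epenthesis after each stranded consonant: /j/ → /ju/.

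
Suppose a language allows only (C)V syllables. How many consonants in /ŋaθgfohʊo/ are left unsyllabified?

2

Syllabifying with onset maximization leaves /θ/, /g/ stranded (no codas are permitted; onsets are limited to one consonant).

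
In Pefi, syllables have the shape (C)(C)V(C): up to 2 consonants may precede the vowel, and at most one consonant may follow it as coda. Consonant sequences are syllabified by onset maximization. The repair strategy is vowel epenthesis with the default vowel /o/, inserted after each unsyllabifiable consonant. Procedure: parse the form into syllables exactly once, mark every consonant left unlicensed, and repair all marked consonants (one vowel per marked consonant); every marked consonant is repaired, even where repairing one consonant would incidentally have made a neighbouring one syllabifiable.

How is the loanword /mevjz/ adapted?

Syllabifying with onset maximization leaves /j/, /z/ stranded (at most one coda consonant is licensed; onsets may contain at most 2 consonants).
Inserting the epenthetic vowel yields /j/ → /jo/, /z/ → /zo/.

mevjozo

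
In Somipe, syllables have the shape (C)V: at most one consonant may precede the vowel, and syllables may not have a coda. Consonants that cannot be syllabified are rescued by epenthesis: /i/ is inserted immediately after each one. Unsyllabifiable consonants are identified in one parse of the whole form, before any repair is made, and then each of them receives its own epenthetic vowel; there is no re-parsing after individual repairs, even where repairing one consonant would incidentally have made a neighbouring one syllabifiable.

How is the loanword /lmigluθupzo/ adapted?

The consonants /l/, /g/, /p/ cannot be parsed into a legal (C)V syllable (no codas are permitted; onsets are limited to one consonant).
Each unlicensed consonant becomes the onset of a new syllable: /l/ → /li/, /g/ → /gi/, /p/ → /pi/.

limigiluθupizo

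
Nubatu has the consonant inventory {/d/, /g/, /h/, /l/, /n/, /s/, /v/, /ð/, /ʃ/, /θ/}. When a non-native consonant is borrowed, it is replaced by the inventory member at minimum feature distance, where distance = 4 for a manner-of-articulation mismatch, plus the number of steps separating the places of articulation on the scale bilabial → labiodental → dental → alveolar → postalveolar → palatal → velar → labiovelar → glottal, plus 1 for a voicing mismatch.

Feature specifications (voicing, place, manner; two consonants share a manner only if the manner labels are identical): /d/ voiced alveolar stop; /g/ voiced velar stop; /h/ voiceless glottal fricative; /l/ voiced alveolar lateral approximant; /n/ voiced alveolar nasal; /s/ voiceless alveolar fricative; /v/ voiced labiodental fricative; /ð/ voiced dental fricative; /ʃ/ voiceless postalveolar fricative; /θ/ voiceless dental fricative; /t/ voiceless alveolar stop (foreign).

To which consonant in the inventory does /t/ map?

d

/d/ is closest: same manner (stop), place distance 0 (alveolar→alveolar), voicing differs (+1); total 1. Next closest is /g/ at distance 4.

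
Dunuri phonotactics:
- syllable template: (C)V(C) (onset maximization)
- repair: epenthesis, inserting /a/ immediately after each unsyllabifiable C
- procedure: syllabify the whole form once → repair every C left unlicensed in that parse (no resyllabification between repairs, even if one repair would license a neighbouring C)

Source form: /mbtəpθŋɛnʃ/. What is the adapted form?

Under (C)V(C), the unsyllabifiable consonants are /m/, /b/, /θ/, /ʃ/ (at most one coda consonant is licensed; onsets are limited to one consonant).
Inserting the epenthetic vowel yields /m/ → /ma/, /b/ → /ba/, /θ/ → /θa/, /ʃ/ → /ʃa/.

mabatəpθaŋɛnʃa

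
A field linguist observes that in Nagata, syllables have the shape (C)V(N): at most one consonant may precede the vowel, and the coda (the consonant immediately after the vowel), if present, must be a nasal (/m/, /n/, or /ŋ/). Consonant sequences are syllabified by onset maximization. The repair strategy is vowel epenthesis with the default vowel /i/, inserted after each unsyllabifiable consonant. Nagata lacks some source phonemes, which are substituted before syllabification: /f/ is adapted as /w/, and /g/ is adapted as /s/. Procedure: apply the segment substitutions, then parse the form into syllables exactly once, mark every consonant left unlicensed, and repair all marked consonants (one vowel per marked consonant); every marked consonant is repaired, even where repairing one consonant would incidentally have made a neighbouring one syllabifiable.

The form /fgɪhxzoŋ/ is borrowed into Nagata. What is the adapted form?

Substitution: /f/ → /w/, /g/ → /s/, giving /wsɪhxzoŋ/.
Under (C)V(N), the unsyllabifiable consonants are /w/, /h/, /x/ (only a nasal (/m/, /n/, or /ŋ/) is licensed in coda position; onsets are limited to one consonant).
Inserting the epenthetic vowel yields /w/ → /wi/, /h/ → /hi/, /x/ → /xi/.

wisɪhixizoŋ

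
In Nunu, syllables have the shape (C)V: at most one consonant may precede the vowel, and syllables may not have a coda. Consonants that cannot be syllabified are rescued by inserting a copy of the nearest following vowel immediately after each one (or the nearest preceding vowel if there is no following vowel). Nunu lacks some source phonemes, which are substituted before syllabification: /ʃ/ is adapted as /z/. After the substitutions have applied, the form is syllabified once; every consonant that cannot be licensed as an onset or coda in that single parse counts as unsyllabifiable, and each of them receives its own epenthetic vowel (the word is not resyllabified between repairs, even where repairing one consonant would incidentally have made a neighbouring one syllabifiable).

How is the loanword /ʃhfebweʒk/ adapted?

zehefebeweʒeke

Substitution: /ʃ/ → /z/, giving /zhfebweʒk/.
Under (C)V, the unsyllabifiable consonants are /z/, /h/, /b/, /ʒ/, /k/ (no codas are permitted; onsets are limited to one consonant).
Inserting the epenthetic vowel yields /z/ → /ze/, /h/ → /he/, /b/ → /be/, /ʒ/ → /ʒe/, /k/ → /ke/.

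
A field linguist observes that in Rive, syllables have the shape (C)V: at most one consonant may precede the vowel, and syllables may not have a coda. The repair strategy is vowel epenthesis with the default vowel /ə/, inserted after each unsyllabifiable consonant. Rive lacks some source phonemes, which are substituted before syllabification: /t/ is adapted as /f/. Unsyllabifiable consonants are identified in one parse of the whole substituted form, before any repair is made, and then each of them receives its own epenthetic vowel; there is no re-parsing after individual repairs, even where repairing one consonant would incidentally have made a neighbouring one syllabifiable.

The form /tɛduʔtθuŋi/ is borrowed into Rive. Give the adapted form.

fɛduʔəfəθuŋi

Substitution: /t/ → /f/, giving /fɛduʔfθuŋi/.
Under (C)V, the unsyllabifiable consonants are /ʔ/, /f/ (no codas are permitted; onsets are limited to one consonant).
Each unlicensed consonant becomes the onset of a new syllable: /ʔ/ → /ʔə/, /f/ → /fə/.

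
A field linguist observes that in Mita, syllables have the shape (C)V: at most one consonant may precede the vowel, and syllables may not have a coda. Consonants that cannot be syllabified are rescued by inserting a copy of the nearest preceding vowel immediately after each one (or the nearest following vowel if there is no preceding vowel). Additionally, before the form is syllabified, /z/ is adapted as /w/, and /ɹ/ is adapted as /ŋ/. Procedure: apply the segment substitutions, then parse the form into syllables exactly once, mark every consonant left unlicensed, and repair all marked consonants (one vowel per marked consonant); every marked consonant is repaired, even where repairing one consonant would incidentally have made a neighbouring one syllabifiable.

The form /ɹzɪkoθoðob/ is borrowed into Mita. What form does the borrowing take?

Substitution: /ɹ/ → /ŋ/, /z/ → /w/, giving /ŋwɪkoθoðob/.
Syllabifying with onset maximization leaves /ŋ/, /b/ stranded (no codas are permitted; onsets are limited to one consonant).
Inserting the epenthetic vowel yields /ŋ/ → /ŋɪ/, /b/ → /bo/.

ŋɪwɪkoθoðobo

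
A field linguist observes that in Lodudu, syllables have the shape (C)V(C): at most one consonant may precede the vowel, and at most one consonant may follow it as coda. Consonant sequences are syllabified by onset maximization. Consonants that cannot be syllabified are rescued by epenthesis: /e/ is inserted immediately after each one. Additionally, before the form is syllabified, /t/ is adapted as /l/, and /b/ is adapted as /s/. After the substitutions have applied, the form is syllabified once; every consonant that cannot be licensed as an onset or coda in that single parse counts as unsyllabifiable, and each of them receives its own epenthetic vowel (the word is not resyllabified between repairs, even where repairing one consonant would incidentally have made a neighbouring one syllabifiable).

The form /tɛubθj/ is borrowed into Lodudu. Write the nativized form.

lɛusθeje

Substitution: /t/ → /l/, /b/ → /s/, giving /lɛusθj/.
Under (C)V(C), the unsyllabifiable consonants are /θ/, /j/ (at most one coda consonant is licensed; onsets are limited to one consonant).
Each unlicensed consonant becomes the onset of a new syllable: /θ/ → /θe/, /j/ → /je/.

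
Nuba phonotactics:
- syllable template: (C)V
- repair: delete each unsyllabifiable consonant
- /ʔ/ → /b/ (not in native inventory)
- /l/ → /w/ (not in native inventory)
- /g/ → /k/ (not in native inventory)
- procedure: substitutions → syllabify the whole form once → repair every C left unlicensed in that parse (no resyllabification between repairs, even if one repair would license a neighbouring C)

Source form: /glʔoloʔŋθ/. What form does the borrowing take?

bowo

Substitution: /g/ → /k/, /l/ → /w/, /ʔ/ → /b/, giving /kwbowobŋθ/.
The consonants /k/, /w/, /b/, /ŋ/, /θ/ cannot be parsed into a legal (C)V syllable (no codas are permitted; onsets are limited to one consonant).
Each unlicensed consonant is deleted: /k/, /w/, /b/, /ŋ/, /θ/.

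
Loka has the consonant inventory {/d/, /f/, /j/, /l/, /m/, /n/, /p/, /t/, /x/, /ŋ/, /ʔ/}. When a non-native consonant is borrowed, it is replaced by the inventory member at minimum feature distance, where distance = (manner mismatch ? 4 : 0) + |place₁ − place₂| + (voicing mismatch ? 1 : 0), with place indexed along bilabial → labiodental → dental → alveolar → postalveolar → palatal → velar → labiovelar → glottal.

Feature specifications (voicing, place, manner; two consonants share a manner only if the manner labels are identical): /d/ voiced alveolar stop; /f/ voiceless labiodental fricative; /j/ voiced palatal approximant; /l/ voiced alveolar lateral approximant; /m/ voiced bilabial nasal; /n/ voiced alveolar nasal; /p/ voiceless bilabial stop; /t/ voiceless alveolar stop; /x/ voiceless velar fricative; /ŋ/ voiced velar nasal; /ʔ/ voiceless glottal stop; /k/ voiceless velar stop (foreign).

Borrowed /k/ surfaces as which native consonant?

ʔ

/ʔ/ is closest: same manner (stop), place distance 2 (velar→glottal), same voicing; total 2. Next closest is /t/ at distance 3.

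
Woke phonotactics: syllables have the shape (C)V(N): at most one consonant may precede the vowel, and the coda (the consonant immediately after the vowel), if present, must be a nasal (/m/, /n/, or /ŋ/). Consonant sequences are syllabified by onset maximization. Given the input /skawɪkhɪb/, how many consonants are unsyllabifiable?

3

The consonants /s/, /k/, /b/ cannot be parsed into a legal (C)V(N) syllable (only a nasal (/m/, /n/, or /ŋ/) is licensed in coda position; onsets are limited to one consonant).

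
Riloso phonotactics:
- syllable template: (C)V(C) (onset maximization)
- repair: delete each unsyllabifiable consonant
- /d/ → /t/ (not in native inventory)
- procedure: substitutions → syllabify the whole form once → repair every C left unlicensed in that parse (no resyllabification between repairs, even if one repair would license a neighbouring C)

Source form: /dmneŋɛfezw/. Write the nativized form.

Substitution: /d/ → /t/, giving /tmneŋɛfezw/.
Syllabifying with onset maximization leaves /t/, /m/, /w/ stranded (at most one coda consonant is licensed; onsets are limited to one consonant).
Deleting the stranded consonants removes /t/, /m/, /w/.

neŋɛfez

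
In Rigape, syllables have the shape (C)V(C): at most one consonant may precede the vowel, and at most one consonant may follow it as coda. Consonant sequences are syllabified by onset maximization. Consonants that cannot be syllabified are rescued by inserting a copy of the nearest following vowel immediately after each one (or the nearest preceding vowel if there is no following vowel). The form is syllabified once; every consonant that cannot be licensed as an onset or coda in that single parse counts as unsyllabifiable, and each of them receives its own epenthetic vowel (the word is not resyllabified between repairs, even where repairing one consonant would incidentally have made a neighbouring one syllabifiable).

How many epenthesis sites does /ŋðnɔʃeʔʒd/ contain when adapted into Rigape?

4

The unsyllabifiable consonants are /ŋ/, /ð/, /ʒ/, /d/; each receives one epenthetic vowel.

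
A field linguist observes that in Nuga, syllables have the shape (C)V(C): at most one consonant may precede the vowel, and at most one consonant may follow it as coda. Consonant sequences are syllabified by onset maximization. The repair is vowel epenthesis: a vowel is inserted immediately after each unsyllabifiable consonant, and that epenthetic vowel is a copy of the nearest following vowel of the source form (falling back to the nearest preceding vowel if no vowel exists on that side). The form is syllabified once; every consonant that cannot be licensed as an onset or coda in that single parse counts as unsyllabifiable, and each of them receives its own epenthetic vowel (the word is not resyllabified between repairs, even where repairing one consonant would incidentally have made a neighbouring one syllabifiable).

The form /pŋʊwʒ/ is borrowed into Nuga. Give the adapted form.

pʊŋʊwʒʊ

Under (C)V(C), the unsyllabifiable consonants are /p/, /ʒ/ (at most one coda consonant is licensed; onsets are limited to one consonant).
Each unlicensed consonant becomes the onset of a new syllable: /p/ → /pʊ/, /ʒ/ → /ʒʊ/.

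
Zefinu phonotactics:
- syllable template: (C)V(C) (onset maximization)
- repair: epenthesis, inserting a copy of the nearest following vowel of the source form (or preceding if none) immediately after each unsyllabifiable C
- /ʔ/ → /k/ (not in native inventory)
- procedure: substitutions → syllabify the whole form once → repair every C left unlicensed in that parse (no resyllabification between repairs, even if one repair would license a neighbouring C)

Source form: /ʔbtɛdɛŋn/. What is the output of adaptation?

kɛbɛtɛdɛŋnɛ

Substitution: /ʔ/ → /k/, giving /kbtɛdɛŋn/.
Syllabifying with onset maximization leaves /k/, /b/, /n/ stranded (at most one coda consonant is licensed; onsets are limited to one consonant).
Epenthesis after each stranded consonant: /k/ → /kɛ/, /b/ → /bɛ/, /n/ → /nɛ/.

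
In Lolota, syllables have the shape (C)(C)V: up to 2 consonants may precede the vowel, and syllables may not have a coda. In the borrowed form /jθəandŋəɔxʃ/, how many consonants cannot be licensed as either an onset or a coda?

3

Syllabifying with onset maximization leaves /n/, /x/, /ʃ/ stranded (no codas are permitted; onsets may contain at most 2 consonants).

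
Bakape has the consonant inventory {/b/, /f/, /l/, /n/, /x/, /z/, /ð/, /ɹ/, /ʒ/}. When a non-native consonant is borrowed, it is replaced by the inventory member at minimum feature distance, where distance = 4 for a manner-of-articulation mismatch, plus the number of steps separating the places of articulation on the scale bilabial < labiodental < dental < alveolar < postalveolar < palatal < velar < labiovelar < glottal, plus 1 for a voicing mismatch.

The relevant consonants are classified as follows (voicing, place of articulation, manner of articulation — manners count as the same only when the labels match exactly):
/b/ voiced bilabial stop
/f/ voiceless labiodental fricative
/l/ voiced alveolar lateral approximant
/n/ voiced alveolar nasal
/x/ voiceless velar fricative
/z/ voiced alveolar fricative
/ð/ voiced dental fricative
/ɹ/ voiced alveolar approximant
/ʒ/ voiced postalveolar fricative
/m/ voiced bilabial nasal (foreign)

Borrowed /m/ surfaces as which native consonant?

/n/ is closest: same manner (nasal), place distance 3 (bilabial→alveolar), same voicing; total 3. Next closest is /b/ at distance 4.

n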